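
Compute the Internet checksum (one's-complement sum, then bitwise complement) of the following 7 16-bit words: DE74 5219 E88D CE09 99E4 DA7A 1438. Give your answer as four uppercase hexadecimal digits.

One's-complement addition (fold any carry out of bit 15 back into bit 0):
  0xDE74 + 0x5219 = 0x1308D → wrap carry → 0x308E
  0x308E + 0xE88D = 0x1191B → wrap carry → 0x191C
  0x191C + 0xCE09 = 0x0E725
  0xE725 + 0x99E4 = 0x18109 → wrap carry → 0x810A
  0x810A + 0xDA7A = 0x15B84 → wrap carry → 0x5B85
  0x5B85 + 0x1438 = 0x06FBD
One's-complement sum = 0x6FBD.
Checksum = ~0x6FBD & 0xFFFF = 0x9042.

9042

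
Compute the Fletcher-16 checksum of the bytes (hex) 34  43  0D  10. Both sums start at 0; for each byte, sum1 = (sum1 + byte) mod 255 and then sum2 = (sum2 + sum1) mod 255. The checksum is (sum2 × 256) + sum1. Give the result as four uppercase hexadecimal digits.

C494

Running sums (mod 255):
  after byte 0 (34): sum1=52, sum2=52
  after byte 1 (43): sum1=119, sum2=171
  after byte 2 (0D): sum1=132, sum2=48
  after byte 3 (10): sum1=148, sum2=196
Checksum = sum2·256 + sum1 = 196·256 + 148 = 50324 = 0xC494.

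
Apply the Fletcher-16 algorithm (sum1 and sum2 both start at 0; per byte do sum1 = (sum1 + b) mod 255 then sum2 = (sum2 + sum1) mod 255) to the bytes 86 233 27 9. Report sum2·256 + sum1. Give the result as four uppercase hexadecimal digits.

5664

Running sums (mod 255):
  after byte 0 (86): sum1=86, sum2=86
  after byte 1 (233): sum1=64, sum2=150
  after byte 2 (27): sum1=91, sum2=241
  after byte 3 (9): sum1=100, sum2=86
Checksum = sum2·256 + sum1 = 86·256 + 100 = 22116 = 0x5664.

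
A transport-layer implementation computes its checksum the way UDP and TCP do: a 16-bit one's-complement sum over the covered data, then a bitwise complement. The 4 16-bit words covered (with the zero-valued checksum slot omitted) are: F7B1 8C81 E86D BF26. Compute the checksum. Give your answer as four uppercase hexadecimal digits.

One's-complement addition (fold any carry out of bit 15 back into bit 0):
  0xF7B1 + 0x8C81 = 0x18432 → wrap carry → 0x8433
  0x8433 + 0xE86D = 0x16CA0 → wrap carry → 0x6CA1
  0x6CA1 + 0xBF26 = 0x12BC7 → wrap carry → 0x2BC8
One's-complement sum = 0x2BC8.
Checksum = ~0x2BC8 & 0xFFFF = 0xD437.

D437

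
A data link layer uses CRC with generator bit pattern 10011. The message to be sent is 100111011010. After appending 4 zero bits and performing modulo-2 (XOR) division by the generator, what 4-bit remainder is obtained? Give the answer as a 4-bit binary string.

Append 4 zeros: 1001110110100000. Divide by 10011 (XOR where the leading bit is 1):
  pos 0: 10011 XOR 10011 = 00000
  pos 5: 10110 XOR 10011 = 00101
  pos 7: 10110 XOR 10011 = 00101
  pos 9: 10100 XOR 10011 = 00111
  pos 11: 11100 XOR 10011 = 01111
Remainder (last 4 bits) = 1111. This is the CRC / FCS.

1111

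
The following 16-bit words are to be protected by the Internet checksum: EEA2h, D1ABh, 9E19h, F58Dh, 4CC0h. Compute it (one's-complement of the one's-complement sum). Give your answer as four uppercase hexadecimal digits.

One's-complement addition (fold any carry out of bit 15 back into bit 0):
  0xEEA2 + 0xD1AB = 0x1C04D → wrap carry → 0xC04E
  0xC04E + 0x9E19 = 0x15E67 → wrap carry → 0x5E68
  0x5E68 + 0xF58D = 0x153F5 → wrap carry → 0x53F6
  0x53F6 + 0x4CC0 = 0x0A0B6
One's-complement sum = 0xA0B6.
Checksum = ~0xA0B6 & 0xFFFF = 0x5F49.

5F49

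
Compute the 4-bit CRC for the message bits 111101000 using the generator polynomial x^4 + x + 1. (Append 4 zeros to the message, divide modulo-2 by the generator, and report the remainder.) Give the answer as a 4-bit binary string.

Append 4 zeros: 1111010000000. Divide by 10011 (XOR where the leading bit is 1):
  pos 0: 11110 XOR 10011 = 01101
  pos 1: 11011 XOR 10011 = 01000
  pos 2: 10000 XOR 10011 = 00011
  pos 5: 11000 XOR 10011 = 01011
  pos 6: 10110 XOR 10011 = 00101
  pos 8: 10100 XOR 10011 = 00111
Remainder (last 4 bits) = 0111. This is the CRC / FCS.

0111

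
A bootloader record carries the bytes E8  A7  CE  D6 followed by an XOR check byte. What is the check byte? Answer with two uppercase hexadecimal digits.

XOR the bytes together:
  start with 0xE8
  0xE8 ⊕ 0xA7 = 0x4F
  0x4F ⊕ 0xCE = 0x81
  0x81 ⊕ 0xD6 = 0x57

57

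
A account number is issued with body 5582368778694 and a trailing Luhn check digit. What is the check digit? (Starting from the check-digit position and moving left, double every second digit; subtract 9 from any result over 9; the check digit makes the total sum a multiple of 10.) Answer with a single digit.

6

Partial digits right→left: 4 9 6 8 7 7 8 6 3 2 8 5 5
Double every second digit counting from the check-digit position (so the 1st, 3rd, 5th, ... of the partial from the right).
  doubled (with −9 where >9): 8 3 5 7 6 7 1 → sum 37
  kept as-is: 9 8 7 6 2 5 → sum 37
Total = 37 + 37 = 74.
Check digit = (10 − (74 mod 10)) mod 10 = 6.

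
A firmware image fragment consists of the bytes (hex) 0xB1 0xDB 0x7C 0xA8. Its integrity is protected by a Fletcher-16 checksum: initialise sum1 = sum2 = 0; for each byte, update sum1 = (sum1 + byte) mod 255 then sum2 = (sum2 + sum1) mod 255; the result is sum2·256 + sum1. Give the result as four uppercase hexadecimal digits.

Running sums (mod 255):
  after byte 0 (0xB1): sum1=177, sum2=177
  after byte 1 (0xDB): sum1=141, sum2=63
  after byte 2 (0x7C): sum1=10, sum2=73
  after byte 3 (0xA8): sum1=178, sum2=251
Checksum = sum2·256 + sum1 = 251·256 + 178 = 64434 = 0xFBB2.

FBB2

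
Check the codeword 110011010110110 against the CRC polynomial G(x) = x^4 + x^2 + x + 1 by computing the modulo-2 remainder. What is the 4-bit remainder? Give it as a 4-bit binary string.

Modulo-2 division of 110011010110110 by 10111:
  pos 0: 11001 XOR 10111 = 01110
  pos 1: 11101 XOR 10111 = 01010
  pos 2: 10100 XOR 10111 = 00011
  pos 5: 11101 XOR 10111 = 01010
  pos 6: 10101 XOR 10111 = 00010
  pos 9: 10011 XOR 10111 = 00100
Remainder = 1000 (nonzero — an error is detected).

1000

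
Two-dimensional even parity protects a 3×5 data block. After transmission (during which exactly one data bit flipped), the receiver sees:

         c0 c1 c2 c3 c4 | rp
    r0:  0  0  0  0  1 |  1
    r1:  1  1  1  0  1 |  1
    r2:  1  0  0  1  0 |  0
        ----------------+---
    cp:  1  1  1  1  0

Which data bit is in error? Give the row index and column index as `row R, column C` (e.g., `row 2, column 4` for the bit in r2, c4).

row 1, column 0

Recompute each row's even parity and compare to rp:
  r0: data parity 1, sent rp 1 → ok
  r1: data parity 0, sent rp 1 → mismatch
  r2: data parity 0, sent rp 0 → ok
Recompute each column's even parity and compare to cp:
  c0: data parity 0, sent cp 1 → mismatch
  c1: data parity 1, sent cp 1 → ok
  c2: data parity 1, sent cp 1 → ok
  c3: data parity 1, sent cp 1 → ok
  c4: data parity 0, sent cp 0 → ok
Exactly one row (r1) and one column (c0) fail → the flipped bit is at their intersection.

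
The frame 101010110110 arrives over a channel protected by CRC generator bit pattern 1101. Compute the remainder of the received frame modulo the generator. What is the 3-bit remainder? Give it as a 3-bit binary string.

Modulo-2 division of 101010110110 by 1101:
  pos 0: 1010 XOR 1101 = 0111
  pos 1: 1111 XOR 1101 = 0010
  pos 3: 1001 XOR 1101 = 0100
  pos 4: 1001 XOR 1101 = 0100
  pos 5: 1000 XOR 1101 = 0101
  pos 6: 1011 XOR 1101 = 0110
  pos 7: 1101 XOR 1101 = 0000
Remainder = 000 (zero — the frame passes the CRC check).

000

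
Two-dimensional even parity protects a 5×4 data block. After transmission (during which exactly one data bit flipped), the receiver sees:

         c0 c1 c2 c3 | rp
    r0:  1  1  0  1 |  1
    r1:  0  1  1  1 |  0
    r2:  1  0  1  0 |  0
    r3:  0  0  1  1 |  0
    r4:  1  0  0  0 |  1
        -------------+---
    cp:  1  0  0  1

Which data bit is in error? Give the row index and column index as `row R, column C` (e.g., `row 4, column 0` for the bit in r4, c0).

row 1, column 2

Recompute each row's even parity and compare to rp:
  r0: data parity 1, sent rp 1 → ok
  r1: data parity 1, sent rp 0 → mismatch
  r2: data parity 0, sent rp 0 → ok
  r3: data parity 0, sent rp 0 → ok
  r4: data parity 1, sent rp 1 → ok
Recompute each column's even parity and compare to cp:
  c0: data parity 1, sent cp 1 → ok
  c1: data parity 0, sent cp 0 → ok
  c2: data parity 1, sent cp 0 → mismatch
  c3: data parity 1, sent cp 1 → ok
Exactly one row (r1) and one column (c2) fail → the flipped bit is at their intersection.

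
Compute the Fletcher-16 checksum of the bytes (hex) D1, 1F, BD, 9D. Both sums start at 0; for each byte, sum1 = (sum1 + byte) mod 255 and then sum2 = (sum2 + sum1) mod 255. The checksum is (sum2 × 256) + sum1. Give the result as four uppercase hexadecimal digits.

BD4C

Running sums (mod 255):
  after byte 0 (D1): sum1=209, sum2=209
  after byte 1 (1F): sum1=240, sum2=194
  after byte 2 (BD): sum1=174, sum2=113
  after byte 3 (9D): sum1=76, sum2=189
Checksum = sum2·256 + sum1 = 189·256 + 76 = 48460 = 0xBD4C.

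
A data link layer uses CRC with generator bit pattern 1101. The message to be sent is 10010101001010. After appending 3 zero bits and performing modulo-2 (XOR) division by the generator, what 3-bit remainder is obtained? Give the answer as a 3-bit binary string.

Append 3 zeros: 10010101001010000. Divide by 1101 (XOR where the leading bit is 1):
  pos 0: 1001 XOR 1101 = 0100
  pos 1: 1000 XOR 1101 = 0101
  pos 2: 1011 XOR 1101 = 0110
  pos 3: 1100 XOR 1101 = 0001
  pos 6: 1100 XOR 1101 = 0001
  pos 9: 1101 XOR 1101 = 0000
Remainder (last 3 bits) = 000. This is the CRC / FCS.

000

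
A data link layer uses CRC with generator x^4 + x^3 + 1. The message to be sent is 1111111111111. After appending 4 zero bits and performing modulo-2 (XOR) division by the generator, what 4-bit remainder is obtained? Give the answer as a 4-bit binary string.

Append 4 zeros: 11111111111110000. Divide by 11001 (XOR where the leading bit is 1):
  pos 0: 11111 XOR 11001 = 00110
  pos 2: 11011 XOR 11001 = 00010
  pos 5: 10111 XOR 11001 = 01110
  pos 6: 11101 XOR 11001 = 00100
  pos 8: 10011 XOR 11001 = 01010
  pos 9: 10100 XOR 11001 = 01101
  pos 10: 11010 XOR 11001 = 00011
Remainder (last 4 bits) = 1100. This is the CRC / FCS.

1100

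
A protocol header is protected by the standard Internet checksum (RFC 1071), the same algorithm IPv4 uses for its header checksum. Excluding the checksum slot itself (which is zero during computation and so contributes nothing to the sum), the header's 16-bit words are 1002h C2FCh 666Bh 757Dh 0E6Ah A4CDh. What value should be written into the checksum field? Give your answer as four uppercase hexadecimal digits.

One's-complement addition (fold any carry out of bit 15 back into bit 0):
  0x1002 + 0xC2FC = 0x0D2FE
  0xD2FE + 0x666B = 0x13969 → wrap carry → 0x396A
  0x396A + 0x757D = 0x0AEE7
  0xAEE7 + 0x0E6A = 0x0BD51
  0xBD51 + 0xA4CD = 0x1621E → wrap carry → 0x621F
One's-complement sum = 0x621F.
Checksum = ~0x621F & 0xFFFF = 0x9DE0.

9DE0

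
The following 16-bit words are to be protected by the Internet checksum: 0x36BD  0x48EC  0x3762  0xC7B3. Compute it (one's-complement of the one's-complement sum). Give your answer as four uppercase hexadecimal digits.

8140

One's-complement addition (fold any carry out of bit 15 back into bit 0):
  0x36BD + 0x48EC = 0x07FA9
  0x7FA9 + 0x3762 = 0x0B70B
  0xB70B + 0xC7B3 = 0x17EBE → wrap carry → 0x7EBF
One's-complement sum = 0x7EBF.
Checksum = ~0x7EBF & 0xFFFF = 0x8140.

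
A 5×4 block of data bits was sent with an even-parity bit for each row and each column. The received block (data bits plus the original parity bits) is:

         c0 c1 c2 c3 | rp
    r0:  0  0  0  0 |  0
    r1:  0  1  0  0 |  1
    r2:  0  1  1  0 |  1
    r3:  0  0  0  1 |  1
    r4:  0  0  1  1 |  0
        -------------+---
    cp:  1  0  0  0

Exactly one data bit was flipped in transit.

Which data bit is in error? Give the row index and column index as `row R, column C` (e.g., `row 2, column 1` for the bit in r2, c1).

Recompute each row's even parity and compare to rp:
  r0: data parity 0, sent rp 0 → ok
  r1: data parity 1, sent rp 1 → ok
  r2: data parity 0, sent rp 1 → mismatch
  r3: data parity 1, sent rp 1 → ok
  r4: data parity 0, sent rp 0 → ok
Recompute each column's even parity and compare to cp:
  c0: data parity 0, sent cp 1 → mismatch
  c1: data parity 0, sent cp 0 → ok
  c2: data parity 0, sent cp 0 → ok
  c3: data parity 0, sent cp 0 → ok
Exactly one row (r2) and one column (c0) fail → the flipped bit is at their intersection.

row 2, column 0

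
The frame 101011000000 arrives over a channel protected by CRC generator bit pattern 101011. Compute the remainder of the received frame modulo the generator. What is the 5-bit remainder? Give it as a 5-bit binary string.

00000

Modulo-2 division of 101011000000 by 101011:
  pos 0: 101011 XOR 101011 = 000000
Remainder = 00000 (zero — the frame passes the CRC check).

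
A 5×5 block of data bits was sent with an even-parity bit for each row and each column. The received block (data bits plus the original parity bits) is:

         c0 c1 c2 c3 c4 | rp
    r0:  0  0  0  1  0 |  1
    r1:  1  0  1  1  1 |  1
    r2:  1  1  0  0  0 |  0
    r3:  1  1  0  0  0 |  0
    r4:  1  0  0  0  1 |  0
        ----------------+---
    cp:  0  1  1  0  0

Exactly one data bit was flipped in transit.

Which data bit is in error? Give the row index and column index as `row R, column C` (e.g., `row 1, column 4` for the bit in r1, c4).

Recompute each row's even parity and compare to rp:
  r0: data parity 1, sent rp 1 → ok
  r1: data parity 0, sent rp 1 → mismatch
  r2: data parity 0, sent rp 0 → ok
  r3: data parity 0, sent rp 0 → ok
  r4: data parity 0, sent rp 0 → ok
Recompute each column's even parity and compare to cp:
  c0: data parity 0, sent cp 0 → ok
  c1: data parity 0, sent cp 1 → mismatch
  c2: data parity 1, sent cp 1 → ok
  c3: data parity 0, sent cp 0 → ok
  c4: data parity 0, sent cp 0 → ok
Exactly one row (r1) and one column (c1) fail → the flipped bit is at their intersection.

row 1, column 1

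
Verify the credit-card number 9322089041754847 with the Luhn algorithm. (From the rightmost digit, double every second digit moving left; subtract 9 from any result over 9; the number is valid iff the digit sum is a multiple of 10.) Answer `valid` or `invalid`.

invalid

From the right, keep odd positions and double even positions (subtract 9 from any doubled value over 9):
  doubled (positions 2,4,...): 8 8 5 8 9 0 4 9 → sum 51
  kept (positions 1,3,...): 7 8 5 1 0 8 2 3 → sum 34
Total = 85.
85 mod 10 = 5, so the number is invalid.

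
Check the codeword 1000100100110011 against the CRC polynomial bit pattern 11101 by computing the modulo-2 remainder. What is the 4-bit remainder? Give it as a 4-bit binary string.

Modulo-2 division of 1000100100110011 by 11101:
  pos 0: 10001 XOR 11101 = 01100
  pos 1: 11000 XOR 11101 = 00101
  pos 3: 10101 XOR 11101 = 01000
  pos 4: 10000 XOR 11101 = 01101
  pos 5: 11010 XOR 11101 = 00111
  pos 7: 11111 XOR 11101 = 00010
  pos 10: 10001 XOR 11101 = 01100
  pos 11: 11001 XOR 11101 = 00100
Remainder = 0100 (nonzero — an error is detected).

0100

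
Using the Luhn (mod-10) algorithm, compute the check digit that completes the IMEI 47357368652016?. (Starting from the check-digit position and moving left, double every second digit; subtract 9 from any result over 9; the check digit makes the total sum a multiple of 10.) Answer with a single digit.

8

Partial digits right→left: 6 1 0 2 5 6 8 6 3 7 5 3 7 4
Double every second digit counting from the check-digit position (so the 1st, 3rd, 5th, ... of the partial from the right).
  doubled (with −9 where >9): 3 0 1 7 6 1 5 → sum 23
  kept as-is: 1 2 6 6 7 3 4 → sum 29
Total = 23 + 29 = 52.
Check digit = (10 − (52 mod 10)) mod 10 = 8.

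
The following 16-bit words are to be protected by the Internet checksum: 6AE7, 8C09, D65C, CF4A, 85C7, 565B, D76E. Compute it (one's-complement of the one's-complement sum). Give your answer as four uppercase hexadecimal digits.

AFD5

One's-complement addition (fold any carry out of bit 15 back into bit 0):
  0x6AE7 + 0x8C09 = 0x0F6F0
  0xF6F0 + 0xD65C = 0x1CD4C → wrap carry → 0xCD4D
  0xCD4D + 0xCF4A = 0x19C97 → wrap carry → 0x9C98
  0x9C98 + 0x85C7 = 0x1225F → wrap carry → 0x2260
  0x2260 + 0x565B = 0x078BB
  0x78BB + 0xD76E = 0x15029 → wrap carry → 0x502A
One's-complement sum = 0x502A.
Checksum = ~0x502A & 0xFFFF = 0xAFD5.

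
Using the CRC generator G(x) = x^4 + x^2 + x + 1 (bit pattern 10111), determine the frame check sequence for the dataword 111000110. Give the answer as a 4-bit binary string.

0100

Append 4 zeros: 1110001100000. Divide by 10111 (XOR where the leading bit is 1):
  pos 0: 11100 XOR 10111 = 01011
  pos 1: 10110 XOR 10111 = 00001
  pos 5: 11100 XOR 10111 = 01011
  pos 6: 10110 XOR 10111 = 00001
Remainder (last 4 bits) = 0100. This is the CRC / FCS.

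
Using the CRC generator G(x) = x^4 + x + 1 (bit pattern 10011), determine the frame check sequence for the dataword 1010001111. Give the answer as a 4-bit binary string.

Append 4 zeros: 10100011110000. Divide by 10011 (XOR where the leading bit is 1):
  pos 0: 10100 XOR 10011 = 00111
  pos 2: 11101 XOR 10011 = 01110
  pos 3: 11101 XOR 10011 = 01110
  pos 4: 11101 XOR 10011 = 01110
  pos 5: 11101 XOR 10011 = 01110
  pos 6: 11100 XOR 10011 = 01111
  pos 7: 11110 XOR 10011 = 01101
  pos 8: 11010 XOR 10011 = 01001
  pos 9: 10010 XOR 10011 = 00001
Remainder (last 4 bits) = 0001. This is the CRC / FCS.

0001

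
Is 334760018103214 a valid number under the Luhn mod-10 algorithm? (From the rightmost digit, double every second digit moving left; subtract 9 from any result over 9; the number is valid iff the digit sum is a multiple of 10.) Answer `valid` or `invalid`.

valid

From the right, keep odd positions and double even positions (subtract 9 from any doubled value over 9):
  doubled (positions 2,4,...): 2 6 2 2 0 5 6 → sum 23
  kept (positions 1,3,...): 4 2 0 8 0 6 4 3 → sum 27
Total = 50.
50 mod 10 = 0, so the number is valid.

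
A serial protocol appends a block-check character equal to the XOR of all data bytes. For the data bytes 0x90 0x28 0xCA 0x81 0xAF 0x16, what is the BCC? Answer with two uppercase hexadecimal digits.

4A

XOR the bytes together:
  start with 0x90
  0x90 ⊕ 0x28 = 0xB8
  0xB8 ⊕ 0xCA = 0x72
  0x72 ⊕ 0x81 = 0xF3
  0xF3 ⊕ 0xAF = 0x5C
  0x5C ⊕ 0x16 = 0x4A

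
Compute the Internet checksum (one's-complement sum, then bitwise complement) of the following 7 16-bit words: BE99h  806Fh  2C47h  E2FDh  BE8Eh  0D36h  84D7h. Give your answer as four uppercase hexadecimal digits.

6115

One's-complement addition (fold any carry out of bit 15 back into bit 0):
  0xBE99 + 0x806F = 0x13F08 → wrap carry → 0x3F09
  0x3F09 + 0x2C47 = 0x06B50
  0x6B50 + 0xE2FD = 0x14E4D → wrap carry → 0x4E4E
  0x4E4E + 0xBE8E = 0x10CDC → wrap carry → 0x0CDD
  0x0CDD + 0x0D36 = 0x01A13
  0x1A13 + 0x84D7 = 0x09EEA
One's-complement sum = 0x9EEA.
Checksum = ~0x9EEA & 0xFFFF = 0x6115.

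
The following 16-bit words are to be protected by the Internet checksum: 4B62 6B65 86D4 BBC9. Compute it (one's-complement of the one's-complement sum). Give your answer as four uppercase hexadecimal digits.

069A

One's-complement addition (fold any carry out of bit 15 back into bit 0):
  0x4B62 + 0x6B65 = 0x0B6C7
  0xB6C7 + 0x86D4 = 0x13D9B → wrap carry → 0x3D9C
  0x3D9C + 0xBBC9 = 0x0F965
One's-complement sum = 0xF965.
Checksum = ~0xF965 & 0xFFFF = 0x069A.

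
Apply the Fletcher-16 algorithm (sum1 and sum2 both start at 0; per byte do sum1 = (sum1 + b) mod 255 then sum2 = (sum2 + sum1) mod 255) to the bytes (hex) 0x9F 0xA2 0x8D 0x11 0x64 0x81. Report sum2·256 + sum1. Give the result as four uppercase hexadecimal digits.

Running sums (mod 255):
  after byte 0 (0x9F): sum1=159, sum2=159
  after byte 1 (0xA2): sum1=66, sum2=225
  after byte 2 (0x8D): sum1=207, sum2=177
  after byte 3 (0x11): sum1=224, sum2=146
  after byte 4 (0x64): sum1=69, sum2=215
  after byte 5 (0x81): sum1=198, sum2=158
Checksum = sum2·256 + sum1 = 158·256 + 198 = 40646 = 0x9EC6.

9EC6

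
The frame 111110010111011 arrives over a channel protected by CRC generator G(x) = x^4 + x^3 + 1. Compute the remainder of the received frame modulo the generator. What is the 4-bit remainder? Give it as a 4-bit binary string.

Modulo-2 division of 111110010111011 by 11001:
  pos 0: 11111 XOR 11001 = 00110
  pos 2: 11000 XOR 11001 = 00001
  pos 6: 11011 XOR 11001 = 00010
  pos 9: 10101 XOR 11001 = 01100
  pos 10: 11001 XOR 11001 = 00000
Remainder = 0000 (zero — the frame passes the CRC check).

0000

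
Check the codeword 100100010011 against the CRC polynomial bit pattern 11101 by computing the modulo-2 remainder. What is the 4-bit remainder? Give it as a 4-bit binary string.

0001

Modulo-2 division of 100100010011 by 11101:
  pos 0: 10010 XOR 11101 = 01111
  pos 1: 11110 XOR 11101 = 00011
  pos 4: 11010 XOR 11101 = 00111
  pos 6: 11101 XOR 11101 = 00000
Remainder = 0001 (nonzero — an error is detected).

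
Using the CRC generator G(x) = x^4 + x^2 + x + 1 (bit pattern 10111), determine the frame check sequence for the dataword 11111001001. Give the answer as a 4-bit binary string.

1101

Append 4 zeros: 111110010010000. Divide by 10111 (XOR where the leading bit is 1):
  pos 0: 11111 XOR 10111 = 01000
  pos 1: 10000 XOR 10111 = 00111
  pos 3: 11101 XOR 10111 = 01010
  pos 4: 10100 XOR 10111 = 00011
  pos 7: 11010 XOR 10111 = 01101
  pos 8: 11010 XOR 10111 = 01101
  pos 9: 11010 XOR 10111 = 01101
  pos 10: 11010 XOR 10111 = 01101
Remainder (last 4 bits) = 1101. This is the CRC / FCS.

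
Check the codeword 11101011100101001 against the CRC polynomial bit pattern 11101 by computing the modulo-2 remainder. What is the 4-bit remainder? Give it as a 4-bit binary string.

Modulo-2 division of 11101011100101001 by 11101:
  pos 0: 11101 XOR 11101 = 00000
  pos 6: 11100 XOR 11101 = 00001
  pos 10: 11010 XOR 11101 = 00111
  pos 12: 11101 XOR 11101 = 00000
Remainder = 0000 (zero — the frame passes the CRC check).

0000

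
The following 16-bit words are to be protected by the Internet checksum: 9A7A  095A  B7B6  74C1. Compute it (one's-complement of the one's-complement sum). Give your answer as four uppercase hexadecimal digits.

2FB3

One's-complement addition (fold any carry out of bit 15 back into bit 0):
  0x9A7A + 0x095A = 0x0A3D4
  0xA3D4 + 0xB7B6 = 0x15B8A → wrap carry → 0x5B8B
  0x5B8B + 0x74C1 = 0x0D04C
One's-complement sum = 0xD04C.
Checksum = ~0xD04C & 0xFFFF = 0x2FB3.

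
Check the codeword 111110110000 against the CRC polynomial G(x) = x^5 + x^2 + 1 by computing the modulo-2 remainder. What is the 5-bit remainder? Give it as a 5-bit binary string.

Modulo-2 division of 111110110000 by 100101:
  pos 0: 111110 XOR 100101 = 011011
  pos 1: 110111 XOR 100101 = 010010
  pos 2: 100101 XOR 100101 = 000000
Remainder = 00000 (zero — the frame passes the CRC check).

00000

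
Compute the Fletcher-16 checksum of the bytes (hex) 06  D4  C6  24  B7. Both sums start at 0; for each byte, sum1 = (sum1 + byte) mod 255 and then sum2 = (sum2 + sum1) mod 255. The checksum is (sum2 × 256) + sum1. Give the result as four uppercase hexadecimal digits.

Running sums (mod 255):
  after byte 0 (06): sum1=6, sum2=6
  after byte 1 (D4): sum1=218, sum2=224
  after byte 2 (C6): sum1=161, sum2=130
  after byte 3 (24): sum1=197, sum2=72
  after byte 4 (B7): sum1=125, sum2=197
Checksum = sum2·256 + sum1 = 197·256 + 125 = 50557 = 0xC57D.

C57D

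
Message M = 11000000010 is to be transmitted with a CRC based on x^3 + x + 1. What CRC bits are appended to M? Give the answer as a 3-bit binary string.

100

Append 3 zeros: 11000000010000. Divide by 1011 (XOR where the leading bit is 1):
  pos 0: 1100 XOR 1011 = 0111
  pos 1: 1110 XOR 1011 = 0101
  pos 2: 1010 XOR 1011 = 0001
  pos 5: 1000 XOR 1011 = 0011
  pos 7: 1110 XOR 1011 = 0101
  pos 8: 1010 XOR 1011 = 0001
Remainder (last 3 bits) = 100. This is the CRC / FCS.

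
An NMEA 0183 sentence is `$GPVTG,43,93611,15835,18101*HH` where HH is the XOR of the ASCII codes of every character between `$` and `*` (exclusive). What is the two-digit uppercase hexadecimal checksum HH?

6A

XOR the ASCII codes of the payload characters:
  'G' = 0x47 → acc = 0x47
  'P' = 0x50 → acc = 0x17
  'V' = 0x56 → acc = 0x41
  'T' = 0x54 → acc = 0x15
  'G' = 0x47 → acc = 0x52
  ',' = 0x2C → acc = 0x7E
  '4' = 0x34 → acc = 0x4A
  '3' = 0x33 → acc = 0x79
  ',' = 0x2C → acc = 0x55
  '9' = 0x39 → acc = 0x6C
  '3' = 0x33 → acc = 0x5F
  '6' = 0x36 → acc = 0x69
  '1' = 0x31 → acc = 0x58
  '1' = 0x31 → acc = 0x69
  ',' = 0x2C → acc = 0x45
  '1' = 0x31 → acc = 0x74
  '5' = 0x35 → acc = 0x41
  '8' = 0x38 → acc = 0x79
  '3' = 0x33 → acc = 0x4A
  '5' = 0x35 → acc = 0x7F
  ',' = 0x2C → acc = 0x53
  '1' = 0x31 → acc = 0x62
  '8' = 0x38 → acc = 0x5A
  '1' = 0x31 → acc = 0x6B
  '0' = 0x30 → acc = 0x5B
  '1' = 0x31 → acc = 0x6A
Checksum = 0x6A.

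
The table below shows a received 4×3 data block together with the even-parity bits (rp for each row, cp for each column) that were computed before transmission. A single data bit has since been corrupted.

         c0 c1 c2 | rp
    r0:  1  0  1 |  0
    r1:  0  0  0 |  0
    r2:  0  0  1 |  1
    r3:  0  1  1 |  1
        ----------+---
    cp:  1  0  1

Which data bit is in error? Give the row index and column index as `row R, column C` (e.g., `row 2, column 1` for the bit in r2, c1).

row 3, column 1

Recompute each row's even parity and compare to rp:
  r0: data parity 0, sent rp 0 → ok
  r1: data parity 0, sent rp 0 → ok
  r2: data parity 1, sent rp 1 → ok
  r3: data parity 0, sent rp 1 → mismatch
Recompute each column's even parity and compare to cp:
  c0: data parity 1, sent cp 1 → ok
  c1: data parity 1, sent cp 0 → mismatch
  c2: data parity 1, sent cp 1 → ok
Exactly one row (r3) and one column (c1) fail → the flipped bit is at their intersection.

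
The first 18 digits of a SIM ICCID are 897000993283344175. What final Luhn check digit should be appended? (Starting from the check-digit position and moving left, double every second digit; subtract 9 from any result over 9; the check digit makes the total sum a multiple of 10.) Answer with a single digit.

2

Partial digits right→left: 5 7 1 4 4 3 3 8 2 3 9 9 0 0 0 7 9 8
Double every second digit counting from the check-digit position (so the 1st, 3rd, 5th, ... of the partial from the right).
  doubled (with −9 where >9): 1 2 8 6 4 9 0 0 9 → sum 39
  kept as-is: 7 4 3 8 3 9 0 7 8 → sum 49
Total = 39 + 49 = 88.
Check digit = (10 − (88 mod 10)) mod 10 = 2.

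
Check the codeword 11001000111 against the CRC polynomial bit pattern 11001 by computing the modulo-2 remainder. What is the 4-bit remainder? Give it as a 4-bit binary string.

0111

Modulo-2 division of 11001000111 by 11001:
  pos 0: 11001 XOR 11001 = 00000
Remainder = 0111 (nonzero — an error is detected).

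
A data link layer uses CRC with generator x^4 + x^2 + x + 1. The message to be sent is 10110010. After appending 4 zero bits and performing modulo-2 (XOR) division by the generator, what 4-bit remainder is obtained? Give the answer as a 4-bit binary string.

Append 4 zeros: 101100100000. Divide by 10111 (XOR where the leading bit is 1):
  pos 0: 10110 XOR 10111 = 00001
  pos 4: 10100 XOR 10111 = 00011
  pos 7: 11000 XOR 10111 = 01111
Remainder (last 4 bits) = 1111. This is the CRC / FCS.

1111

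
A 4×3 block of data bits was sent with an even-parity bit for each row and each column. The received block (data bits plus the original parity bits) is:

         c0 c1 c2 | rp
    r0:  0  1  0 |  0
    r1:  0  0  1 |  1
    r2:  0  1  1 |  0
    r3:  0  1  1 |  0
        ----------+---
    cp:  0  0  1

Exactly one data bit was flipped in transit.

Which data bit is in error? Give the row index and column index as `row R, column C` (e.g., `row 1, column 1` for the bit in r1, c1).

row 0, column 1

Recompute each row's even parity and compare to rp:
  r0: data parity 1, sent rp 0 → mismatch
  r1: data parity 1, sent rp 1 → ok
  r2: data parity 0, sent rp 0 → ok
  r3: data parity 0, sent rp 0 → ok
Recompute each column's even parity and compare to cp:
  c0: data parity 0, sent cp 0 → ok
  c1: data parity 1, sent cp 0 → mismatch
  c2: data parity 1, sent cp 1 → ok
Exactly one row (r0) and one column (c1) fail → the flipped bit is at their intersection.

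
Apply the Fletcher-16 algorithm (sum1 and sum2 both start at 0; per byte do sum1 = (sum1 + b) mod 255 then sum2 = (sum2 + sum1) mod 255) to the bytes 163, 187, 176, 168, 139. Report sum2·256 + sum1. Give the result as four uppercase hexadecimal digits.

Running sums (mod 255):
  after byte 0 (163): sum1=163, sum2=163
  after byte 1 (187): sum1=95, sum2=3
  after byte 2 (176): sum1=16, sum2=19
  after byte 3 (168): sum1=184, sum2=203
  after byte 4 (139): sum1=68, sum2=16
Checksum = sum2·256 + sum1 = 16·256 + 68 = 4164 = 0x1044.

1044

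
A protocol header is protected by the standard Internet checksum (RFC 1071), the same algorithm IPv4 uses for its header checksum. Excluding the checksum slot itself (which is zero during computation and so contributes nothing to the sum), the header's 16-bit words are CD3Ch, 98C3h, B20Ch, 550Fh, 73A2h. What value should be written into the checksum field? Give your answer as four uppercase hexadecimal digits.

One's-complement addition (fold any carry out of bit 15 back into bit 0):
  0xCD3C + 0x98C3 = 0x165FF → wrap carry → 0x6600
  0x6600 + 0xB20C = 0x1180C → wrap carry → 0x180D
  0x180D + 0x550F = 0x06D1C
  0x6D1C + 0x73A2 = 0x0E0BE
One's-complement sum = 0xE0BE.
Checksum = ~0xE0BE & 0xFFFF = 0x1F41.

1F41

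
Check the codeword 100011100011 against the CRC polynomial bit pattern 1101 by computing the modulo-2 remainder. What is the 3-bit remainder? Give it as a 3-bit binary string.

Modulo-2 division of 100011100011 by 1101:
  pos 0: 1000 XOR 1101 = 0101
  pos 1: 1011 XOR 1101 = 0110
  pos 2: 1101 XOR 1101 = 0000
  pos 6: 1000 XOR 1101 = 0101
  pos 7: 1011 XOR 1101 = 0110
  pos 8: 1101 XOR 1101 = 0000
Remainder = 000 (zero — the frame passes the CRC check).

000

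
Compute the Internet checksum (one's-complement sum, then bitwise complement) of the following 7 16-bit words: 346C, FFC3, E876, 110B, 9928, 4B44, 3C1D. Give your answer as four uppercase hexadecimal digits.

One's-complement addition (fold any carry out of bit 15 back into bit 0):
  0x346C + 0xFFC3 = 0x1342F → wrap carry → 0x3430
  0x3430 + 0xE876 = 0x11CA6 → wrap carry → 0x1CA7
  0x1CA7 + 0x110B = 0x02DB2
  0x2DB2 + 0x9928 = 0x0C6DA
  0xC6DA + 0x4B44 = 0x1121E → wrap carry → 0x121F
  0x121F + 0x3C1D = 0x04E3C
One's-complement sum = 0x4E3C.
Checksum = ~0x4E3C & 0xFFFF = 0xB1C3.

B1C3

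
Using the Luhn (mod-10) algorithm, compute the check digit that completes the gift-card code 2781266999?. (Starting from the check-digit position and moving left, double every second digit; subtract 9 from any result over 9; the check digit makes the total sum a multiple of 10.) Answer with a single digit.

5

Partial digits right→left: 9 9 9 6 6 2 1 8 7 2
Double every second digit counting from the check-digit position (so the 1st, 3rd, 5th, ... of the partial from the right).
  doubled (with −9 where >9): 9 9 3 2 5 → sum 28
  kept as-is: 9 6 2 8 2 → sum 27
Total = 28 + 27 = 55.
Check digit = (10 − (55 mod 10)) mod 10 = 5.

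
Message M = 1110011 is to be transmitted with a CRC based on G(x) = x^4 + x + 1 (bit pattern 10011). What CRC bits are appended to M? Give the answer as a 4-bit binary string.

1101

Append 4 zeros: 11100110000. Divide by 10011 (XOR where the leading bit is 1):
  pos 0: 11100 XOR 10011 = 01111
  pos 1: 11111 XOR 10011 = 01100
  pos 2: 11001 XOR 10011 = 01010
  pos 3: 10100 XOR 10011 = 00111
  pos 5: 11100 XOR 10011 = 01111
  pos 6: 11110 XOR 10011 = 01101
Remainder (last 4 bits) = 1101. This is the CRC / FCS.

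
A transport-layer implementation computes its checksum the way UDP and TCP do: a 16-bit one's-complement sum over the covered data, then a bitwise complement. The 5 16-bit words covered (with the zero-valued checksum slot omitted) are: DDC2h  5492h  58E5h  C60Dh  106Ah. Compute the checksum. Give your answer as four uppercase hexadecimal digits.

9E4D

One's-complement addition (fold any carry out of bit 15 back into bit 0):
  0xDDC2 + 0x5492 = 0x13254 → wrap carry → 0x3255
  0x3255 + 0x58E5 = 0x08B3A
  0x8B3A + 0xC60D = 0x15147 → wrap carry → 0x5148
  0x5148 + 0x106A = 0x061B2
One's-complement sum = 0x61B2.
Checksum = ~0x61B2 & 0xFFFF = 0x9E4D.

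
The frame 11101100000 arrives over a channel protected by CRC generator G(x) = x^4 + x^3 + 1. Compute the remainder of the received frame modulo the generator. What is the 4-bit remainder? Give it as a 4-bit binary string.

Modulo-2 division of 11101100000 by 11001:
  pos 0: 11101 XOR 11001 = 00100
  pos 2: 10010 XOR 11001 = 01011
  pos 3: 10110 XOR 11001 = 01111
  pos 4: 11110 XOR 11001 = 00111
  pos 6: 11100 XOR 11001 = 00101
Remainder = 0101 (nonzero — an error is detected).

0101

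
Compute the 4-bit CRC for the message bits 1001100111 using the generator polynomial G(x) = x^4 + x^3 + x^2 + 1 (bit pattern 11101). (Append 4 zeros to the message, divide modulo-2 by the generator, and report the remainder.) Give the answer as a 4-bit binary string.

0110

Append 4 zeros: 10011001110000. Divide by 11101 (XOR where the leading bit is 1):
  pos 0: 10011 XOR 11101 = 01110
  pos 1: 11100 XOR 11101 = 00001
  pos 5: 10111 XOR 11101 = 01010
  pos 6: 10100 XOR 11101 = 01001
  pos 7: 10010 XOR 11101 = 01111
  pos 8: 11110 XOR 11101 = 00011
Remainder (last 4 bits) = 0110. This is the CRC / FCS.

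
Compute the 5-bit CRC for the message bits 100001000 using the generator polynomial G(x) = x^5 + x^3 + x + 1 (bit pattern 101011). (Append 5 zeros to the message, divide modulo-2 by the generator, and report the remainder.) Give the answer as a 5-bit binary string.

10001

Append 5 zeros: 10000100000000. Divide by 101011 (XOR where the leading bit is 1):
  pos 0: 100001 XOR 101011 = 001010
  pos 2: 101000 XOR 101011 = 000011
  pos 6: 110000 XOR 101011 = 011011
  pos 7: 110110 XOR 101011 = 011101
  pos 8: 111010 XOR 101011 = 010001
Remainder (last 5 bits) = 10001. This is the CRC / FCS.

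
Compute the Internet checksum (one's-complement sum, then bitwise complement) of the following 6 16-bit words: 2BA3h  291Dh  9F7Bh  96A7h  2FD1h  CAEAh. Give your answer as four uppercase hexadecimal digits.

7A60

One's-complement addition (fold any carry out of bit 15 back into bit 0):
  0x2BA3 + 0x291D = 0x054C0
  0x54C0 + 0x9F7B = 0x0F43B
  0xF43B + 0x96A7 = 0x18AE2 → wrap carry → 0x8AE3
  0x8AE3 + 0x2FD1 = 0x0BAB4
  0xBAB4 + 0xCAEA = 0x1859E → wrap carry → 0x859F
One's-complement sum = 0x859F.
Checksum = ~0x859F & 0xFFFF = 0x7A60.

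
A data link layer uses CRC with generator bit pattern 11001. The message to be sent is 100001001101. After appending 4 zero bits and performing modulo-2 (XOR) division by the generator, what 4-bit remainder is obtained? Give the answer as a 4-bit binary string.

Append 4 zeros: 1000010011010000. Divide by 11001 (XOR where the leading bit is 1):
  pos 0: 10000 XOR 11001 = 01001
  pos 1: 10011 XOR 11001 = 01010
  pos 2: 10100 XOR 11001 = 01101
  pos 3: 11010 XOR 11001 = 00011
  pos 6: 11110 XOR 11001 = 00111
  pos 8: 11110 XOR 11001 = 00111
  pos 10: 11100 XOR 11001 = 00101
Remainder (last 4 bits) = 1010. This is the CRC / FCS.

1010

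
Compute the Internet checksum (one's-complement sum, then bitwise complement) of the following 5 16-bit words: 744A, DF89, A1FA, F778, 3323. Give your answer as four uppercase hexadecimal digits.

One's-complement addition (fold any carry out of bit 15 back into bit 0):
  0x744A + 0xDF89 = 0x153D3 → wrap carry → 0x53D4
  0x53D4 + 0xA1FA = 0x0F5CE
  0xF5CE + 0xF778 = 0x1ED46 → wrap carry → 0xED47
  0xED47 + 0x3323 = 0x1206A → wrap carry → 0x206B
One's-complement sum = 0x206B.
Checksum = ~0x206B & 0xFFFF = 0xDF94.

DF94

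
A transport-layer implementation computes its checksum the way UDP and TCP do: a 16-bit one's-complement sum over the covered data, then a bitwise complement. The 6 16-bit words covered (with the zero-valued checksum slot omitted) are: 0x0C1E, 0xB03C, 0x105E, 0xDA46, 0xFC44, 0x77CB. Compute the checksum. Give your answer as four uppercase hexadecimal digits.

One's-complement addition (fold any carry out of bit 15 back into bit 0):
  0x0C1E + 0xB03C = 0x0BC5A
  0xBC5A + 0x105E = 0x0CCB8
  0xCCB8 + 0xDA46 = 0x1A6FE → wrap carry → 0xA6FF
  0xA6FF + 0xFC44 = 0x1A343 → wrap carry → 0xA344
  0xA344 + 0x77CB = 0x11B0F → wrap carry → 0x1B10
One's-complement sum = 0x1B10.
Checksum = ~0x1B10 & 0xFFFF = 0xE4EF.

E4EF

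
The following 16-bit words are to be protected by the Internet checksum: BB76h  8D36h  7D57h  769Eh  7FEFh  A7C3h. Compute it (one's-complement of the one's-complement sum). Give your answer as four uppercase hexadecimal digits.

9BA9

One's-complement addition (fold any carry out of bit 15 back into bit 0):
  0xBB76 + 0x8D36 = 0x148AC → wrap carry → 0x48AD
  0x48AD + 0x7D57 = 0x0C604
  0xC604 + 0x769E = 0x13CA2 → wrap carry → 0x3CA3
  0x3CA3 + 0x7FEF = 0x0BC92
  0xBC92 + 0xA7C3 = 0x16455 → wrap carry → 0x6456
One's-complement sum = 0x6456.
Checksum = ~0x6456 & 0xFFFF = 0x9BA9.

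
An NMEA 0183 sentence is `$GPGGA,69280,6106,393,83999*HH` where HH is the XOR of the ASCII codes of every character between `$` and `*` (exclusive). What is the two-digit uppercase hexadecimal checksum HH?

69

XOR the ASCII codes of the payload characters:
  'G' = 0x47 → acc = 0x47
  'P' = 0x50 → acc = 0x17
  'G' = 0x47 → acc = 0x50
  'G' = 0x47 → acc = 0x17
  'A' = 0x41 → acc = 0x56
  ',' = 0x2C → acc = 0x7A
  '6' = 0x36 → acc = 0x4C
  '9' = 0x39 → acc = 0x75
  '2' = 0x32 → acc = 0x47
  '8' = 0x38 → acc = 0x7F
  '0' = 0x30 → acc = 0x4F
  ',' = 0x2C → acc = 0x63
  '6' = 0x36 → acc = 0x55
  '1' = 0x31 → acc = 0x64
  '0' = 0x30 → acc = 0x54
  '6' = 0x36 → acc = 0x62
  ',' = 0x2C → acc = 0x4E
  '3' = 0x33 → acc = 0x7D
  '9' = 0x39 → acc = 0x44
  '3' = 0x33 → acc = 0x77
  ',' = 0x2C → acc = 0x5B
  '8' = 0x38 → acc = 0x63
  '3' = 0x33 → acc = 0x50
  '9' = 0x39 → acc = 0x69
  '9' = 0x39 → acc = 0x50
  '9' = 0x39 → acc = 0x69
Checksum = 0x69.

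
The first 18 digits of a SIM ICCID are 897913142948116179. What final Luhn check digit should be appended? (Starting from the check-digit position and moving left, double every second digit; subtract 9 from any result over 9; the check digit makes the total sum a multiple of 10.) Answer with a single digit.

Partial digits right→left: 9 7 1 6 1 1 8 4 9 2 4 1 3 1 9 7 9 8
Double every second digit counting from the check-digit position (so the 1st, 3rd, 5th, ... of the partial from the right).
  doubled (with −9 where >9): 9 2 2 7 9 8 6 9 9 → sum 61
  kept as-is: 7 6 1 4 2 1 1 7 8 → sum 37
Total = 61 + 37 = 98.
Check digit = (10 − (98 mod 10)) mod 10 = 2.

2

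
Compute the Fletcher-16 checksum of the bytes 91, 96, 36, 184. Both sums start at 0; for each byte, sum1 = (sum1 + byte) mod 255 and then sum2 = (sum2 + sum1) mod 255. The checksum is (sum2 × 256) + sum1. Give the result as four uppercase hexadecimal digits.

Running sums (mod 255):
  after byte 0 (91): sum1=91, sum2=91
  after byte 1 (96): sum1=187, sum2=23
  after byte 2 (36): sum1=223, sum2=246
  after byte 3 (184): sum1=152, sum2=143
Checksum = sum2·256 + sum1 = 143·256 + 152 = 36760 = 0x8F98.

8F98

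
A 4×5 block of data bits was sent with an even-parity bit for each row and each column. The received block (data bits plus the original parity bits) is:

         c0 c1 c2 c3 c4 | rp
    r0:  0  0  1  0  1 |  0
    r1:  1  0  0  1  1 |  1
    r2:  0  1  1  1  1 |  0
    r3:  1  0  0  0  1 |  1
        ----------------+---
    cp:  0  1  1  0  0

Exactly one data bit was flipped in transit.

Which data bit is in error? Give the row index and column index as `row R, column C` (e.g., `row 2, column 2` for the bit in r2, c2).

Recompute each row's even parity and compare to rp:
  r0: data parity 0, sent rp 0 → ok
  r1: data parity 1, sent rp 1 → ok
  r2: data parity 0, sent rp 0 → ok
  r3: data parity 0, sent rp 1 → mismatch
Recompute each column's even parity and compare to cp:
  c0: data parity 0, sent cp 0 → ok
  c1: data parity 1, sent cp 1 → ok
  c2: data parity 0, sent cp 1 → mismatch
  c3: data parity 0, sent cp 0 → ok
  c4: data parity 0, sent cp 0 → ok
Exactly one row (r3) and one column (c2) fail → the flipped bit is at their intersection.

row 3, column 2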